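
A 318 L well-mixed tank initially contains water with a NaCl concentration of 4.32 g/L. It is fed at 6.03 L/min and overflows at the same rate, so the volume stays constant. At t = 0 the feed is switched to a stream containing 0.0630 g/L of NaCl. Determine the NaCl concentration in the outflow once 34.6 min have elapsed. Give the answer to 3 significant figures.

2.27 g/L

Accumulation = in − out for the solute gives V dC/dt = Q(C_in − C).
Rewrite as dC/dt + C/τ = C_in/τ, τ = V/Q = 52.736 min.
C approaches C_in exponentially: C(t) = C_in + (C₀ − C_in) e^(−t/τ).
C(34.6) = 0.0630 + (4.32 − 0.0630)·e^(−34.6/52.736) = 0.0630 + (4.2570)·0.51887 = 2.2718 g/L.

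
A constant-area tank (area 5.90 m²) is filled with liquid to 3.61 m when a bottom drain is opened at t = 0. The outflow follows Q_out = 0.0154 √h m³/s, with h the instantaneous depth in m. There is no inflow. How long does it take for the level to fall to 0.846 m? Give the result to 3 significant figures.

751 s

A dh/dt = −Q_out = −0.0154 √h.
∫ h^(−1/2) dh = −(0.0154/A) ∫ dt, giving 2√h = 2√h₀ − (0.0154/A) t.
t = 2A(√h₀ − √h)/0.0154 = 2·5.90·(√3.61 − √0.846)/0.0154
  = 11.800 × (1.9000 − 0.91978) / 0.0154 = 751.08 s.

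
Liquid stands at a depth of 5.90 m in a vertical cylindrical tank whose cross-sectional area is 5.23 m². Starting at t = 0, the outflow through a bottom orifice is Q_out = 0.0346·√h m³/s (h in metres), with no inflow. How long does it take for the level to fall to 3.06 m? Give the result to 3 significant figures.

With no inflow, A dh/dt = −0.0346 √h.
Separate and integrate: 2(√h − √h₀) = −(0.0346/A) t.
t = 2A(√h₀ − √h)/0.0346 = 2·5.23·(√5.90 − √3.06)/0.0346
  = 10.460 × (2.4290 − 1.7493) / 0.0346 = 205.48 s.

205 s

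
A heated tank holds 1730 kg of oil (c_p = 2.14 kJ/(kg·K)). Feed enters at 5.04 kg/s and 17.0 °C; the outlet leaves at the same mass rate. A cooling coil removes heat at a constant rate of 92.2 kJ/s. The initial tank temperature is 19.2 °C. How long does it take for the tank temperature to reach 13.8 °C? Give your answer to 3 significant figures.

240 s

M c_p dT/dt = ṁ c_p (T_in − T) − Q̇.
τ = M/ṁ = 343.25 s; T_ss = T_in − Q̇/(ṁ c_p) = 8.4516 °C.
T(t) = T_ss + (T₀ − T_ss) e^(−t/τ). Set T = 13.8:
e^(−t/τ) = (13.8 − 8.4516)/(19.2 − 8.4516) = 0.49760
t = −343.25 · ln(0.49760) = 239.58 s.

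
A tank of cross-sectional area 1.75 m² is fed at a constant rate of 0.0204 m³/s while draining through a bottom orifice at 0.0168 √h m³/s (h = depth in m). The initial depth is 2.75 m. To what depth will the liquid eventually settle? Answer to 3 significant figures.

Level balance: A dh/dt = 0.0204 − 0.0168 √h. Setting dh/dt = 0:
Q_in = 0.0168 √h_ss ⇒ √h_ss = 0.0204/0.0168 = 1.2143.
h_ss = 1.2143² = 1.4745 m. (Since h₀ = 2.75 m > h_ss, the level will fall toward this value.)

1.47 m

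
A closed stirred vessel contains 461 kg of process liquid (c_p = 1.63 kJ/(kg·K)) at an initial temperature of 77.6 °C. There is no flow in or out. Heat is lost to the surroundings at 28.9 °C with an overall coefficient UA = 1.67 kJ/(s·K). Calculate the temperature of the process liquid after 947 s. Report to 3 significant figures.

34.8 °C

Lumped-capacitance energy balance: M c_p dT/dt = UA(T_amb − T).
dT/dt = (T_ss − T)/τ with T_ss = T_amb = 28.900 °C, τ = M c_p/UA = 461·1.63/1.67 = 449.96 s.
Integrating: T(t) = T_ss + (T₀ − T_ss) e^(−t/τ).
T(947) = 28.900 + (48.700)·0.12189 = 34.836 °C.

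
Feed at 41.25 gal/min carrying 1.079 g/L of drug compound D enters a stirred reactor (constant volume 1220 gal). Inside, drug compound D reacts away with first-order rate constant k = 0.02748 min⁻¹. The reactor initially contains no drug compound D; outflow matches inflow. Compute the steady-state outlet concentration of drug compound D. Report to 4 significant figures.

Accumulation = in − out − consumed: V dC/dt = Q C_in − Q C − k V C.
Steady state (dC/dt = 0): C_ss = Q C_in/(Q + kV) = C_in/(1 + kV/Q).
C_ss = 41.25·1.079/(41.25 + 0.02748·1220) = 44.5087/74.7756 = 0.595231 g/L.

0.5952 g/L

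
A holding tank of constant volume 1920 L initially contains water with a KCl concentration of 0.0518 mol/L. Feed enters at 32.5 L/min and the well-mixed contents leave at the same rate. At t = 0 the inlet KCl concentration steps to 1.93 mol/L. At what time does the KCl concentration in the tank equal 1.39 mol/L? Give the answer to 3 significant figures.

Species balance: V dC/dt = Q(C_in − C) ⇒ τ = V/Q = 59.077 min.
C(t) = C_in + (C₀ − C_in) e^(−t/τ). Set C = 1.39 and solve for t:
e^(−t/τ) = (C − C_in)/(C₀ − C_in) = (1.39 − 1.93)/(0.0518 − 1.93) = 0.28751
t = −τ ln(…) = 59.077 × 1.2465 = 73.639 min.

73.6 min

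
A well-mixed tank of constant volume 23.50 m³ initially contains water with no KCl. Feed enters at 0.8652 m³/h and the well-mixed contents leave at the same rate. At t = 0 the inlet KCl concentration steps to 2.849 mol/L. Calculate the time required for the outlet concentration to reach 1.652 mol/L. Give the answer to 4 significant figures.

23.55 h

Species balance: V dC/dt = Q(C_in − C) ⇒ τ = V/Q = 27.1613 h.
C(t) = C_in + (C₀ − C_in) e^(−t/τ). Set C = 1.652 and solve for t:
e^(−t/τ) = (C − C_in)/(C₀ − C_in) = (1.652 − 2.849)/(0 − 2.849) = 0.420147
t = −τ ln(…) = 27.1613 × 0.867150 = 23.5530 h.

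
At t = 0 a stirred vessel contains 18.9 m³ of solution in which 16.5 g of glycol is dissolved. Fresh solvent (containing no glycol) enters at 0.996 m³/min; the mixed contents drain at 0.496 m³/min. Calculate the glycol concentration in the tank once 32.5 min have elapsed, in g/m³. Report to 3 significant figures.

Total volume: dV/dt = Q_in − Q_out = 0.50000 m³/min, so V(t) = 18.9 + 0.50000 t and V(32.5) = 35.150 m³.
No glycol enters, so dm/dt = −Q_out · (m/V).
dm/m = −Q_out dt/(V₀ + 0.50000 t); integrating gives ln(m/m₀) = −(Q_out/(Q_in−Q_out)) ln(V/V₀).
m = m₀ (V₀/V)^(Q_out/(Q_in−Q_out)) = 16.5 × (18.9/35.150)^(0.99200) = 8.9161 g.
C = m/V = 8.9161/35.150 = 0.25366 g/m³.

0.254 g/m³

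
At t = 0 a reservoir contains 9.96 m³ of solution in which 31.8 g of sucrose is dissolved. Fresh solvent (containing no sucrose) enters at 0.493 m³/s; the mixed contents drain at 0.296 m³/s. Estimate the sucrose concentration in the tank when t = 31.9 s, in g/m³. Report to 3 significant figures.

0.939 g/m³

Let m(t) be the amount of sucrose. Volume: V(t) = V₀ + (Q_in − Q_out) t = 9.96 + 0.19700 t; V(31.9) = 16.244 m³.
No sucrose enters, so dm/dt = −Q_out · (m/V).
Separate: dm/m = −Q_out dt/V(t) ⇒ ln(m/m₀) = −(Q_out/(Q_in−Q_out)) ln(V/V₀).
m = m₀ (V₀/V)^(Q_out/(Q_in−Q_out)) = 31.8 × (9.96/16.244)^(1.5025) = 15.248 g.
C = m/V = 15.248/16.244 = 0.93869 g/m³.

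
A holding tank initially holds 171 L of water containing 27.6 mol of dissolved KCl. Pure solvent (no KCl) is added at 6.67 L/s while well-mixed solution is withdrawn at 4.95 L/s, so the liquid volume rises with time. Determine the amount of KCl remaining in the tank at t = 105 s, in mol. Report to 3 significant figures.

Total volume: dV/dt = Q_in − Q_out = 1.7200 L/s, so V(t) = 171 + 1.7200 t and V(105) = 351.60 L.
No KCl enters, so dm/dt = −Q_out · (m/V).
Separate: dm/m = −Q_out dt/V(t) ⇒ ln(m/m₀) = −(Q_out/(Q_in−Q_out)) ln(V/V₀).
m = m₀ (V₀/V)^(Q_out/(Q_in−Q_out)) = 27.6 × (171/351.60)^(2.8779) = 3.4671 mol.

3.47 mol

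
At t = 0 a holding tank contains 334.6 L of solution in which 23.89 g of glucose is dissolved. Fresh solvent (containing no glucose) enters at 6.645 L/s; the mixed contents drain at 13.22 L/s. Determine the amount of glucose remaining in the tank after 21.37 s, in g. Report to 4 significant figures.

7.992 g

Let m(t) be the amount of glucose. Volume: V(t) = V₀ + (Q_in − Q_out) t = 334.6 − 6.57500 t; V(21.37) = 194.092 L.
No glucose enters, so dm/dt = −Q_out · (m/V).
dm/m = −Q_out dt/(V₀ − 6.57500 t); integrating gives ln(m/m₀) = −(Q_out/(Q_in−Q_out)) ln(V/V₀).
m = m₀ (V₀/V)^(Q_out/(Q_in−Q_out)) = 23.89 × (334.6/194.092)^(-2.01065) = 7.99213 g.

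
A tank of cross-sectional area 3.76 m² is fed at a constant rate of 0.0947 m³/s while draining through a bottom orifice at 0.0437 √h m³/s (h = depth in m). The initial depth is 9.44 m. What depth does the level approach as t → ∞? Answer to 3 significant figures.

Level balance: A dh/dt = 0.0947 − 0.0437 √h. Setting dh/dt = 0:
Q_in = 0.0437 √h_ss ⇒ √h_ss = 0.0947/0.0437 = 2.1670.
h_ss = 2.1670² = 4.6961 m. (Since h₀ = 9.44 m > h_ss, the level will fall toward this value.)

4.70 m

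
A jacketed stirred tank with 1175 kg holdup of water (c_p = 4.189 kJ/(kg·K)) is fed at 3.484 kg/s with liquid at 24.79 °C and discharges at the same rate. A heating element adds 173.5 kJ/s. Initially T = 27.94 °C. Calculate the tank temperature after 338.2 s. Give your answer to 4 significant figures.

33.47 °C

M c_p dT/dt = ṁ c_p (T_in − T) + Q̇.
τ = M/ṁ = 337.256 s; T_ss = T_in + Q̇/(ṁ c_p) = 24.79 + 173.5/(3.484·4.189) = 36.6781 °C.
Integrating: T(t) = T_ss + (T₀ − T_ss) e^(−t/τ).
T(338.2) = 36.6781 + (-8.73806)·e^(−338.2/337.256) = 36.6781 + (-8.73806)·0.366851 = 33.4725 °C.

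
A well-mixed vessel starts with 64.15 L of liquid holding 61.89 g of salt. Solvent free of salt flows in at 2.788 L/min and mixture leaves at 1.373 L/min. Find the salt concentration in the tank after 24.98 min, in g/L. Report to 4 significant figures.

Total volume: dV/dt = Q_in − Q_out = 1.41500 L/min, so V(t) = 64.15 + 1.41500 t and V(24.98) = 99.4967 L.
Solute balance: dm/dt = 0 − Q_out C = −Q_out m/V(t).
Separate: dm/m = −Q_out dt/V(t) ⇒ ln(m/m₀) = −(Q_out/(Q_in−Q_out)) ln(V/V₀).
m = m₀ (V₀/V)^(Q_out/(Q_in−Q_out)) = 61.89 × (64.15/99.4967)^(0.970318) = 40.4265 g.
C = m/V = 40.4265/99.4967 = 0.406310 g/L.

0.4063 g/L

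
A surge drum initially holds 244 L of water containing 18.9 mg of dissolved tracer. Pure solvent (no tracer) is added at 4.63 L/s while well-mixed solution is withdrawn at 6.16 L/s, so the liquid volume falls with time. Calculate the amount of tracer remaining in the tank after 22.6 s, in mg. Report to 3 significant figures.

Let m(t) be the amount of tracer. Volume: V(t) = V₀ + (Q_in − Q_out) t = 244 − 1.5300 t; V(22.6) = 209.42 L.
Solute balance: dm/dt = 0 − Q_out C = −Q_out m/V(t).
dm/m = −Q_out dt/(V₀ − 1.5300 t); integrating gives ln(m/m₀) = −(Q_out/(Q_in−Q_out)) ln(V/V₀).
m = m₀ (V₀/V)^(Q_out/(Q_in−Q_out)) = 18.9 × (244/209.42)^(-4.0261) = 10.215 mg.

10.2 mg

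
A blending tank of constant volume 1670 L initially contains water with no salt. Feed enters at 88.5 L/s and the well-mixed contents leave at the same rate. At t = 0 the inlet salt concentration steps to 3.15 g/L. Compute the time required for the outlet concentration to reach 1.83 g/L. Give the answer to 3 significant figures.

Transient balance on the dissolved component: V dC/dt = Q(C_in − C), so τ = V/Q = 18.870 s.
C(t) = C_in + (C₀ − C_in) e^(−t/τ). Set C = 1.83 and solve for t:
e^(−t/τ) = (C − C_in)/(C₀ − C_in) = (1.83 − 3.15)/(0 − 3.15) = 0.41905
t = −τ ln(…) = 18.870 × 0.86977 = 16.413 s.

16.4 s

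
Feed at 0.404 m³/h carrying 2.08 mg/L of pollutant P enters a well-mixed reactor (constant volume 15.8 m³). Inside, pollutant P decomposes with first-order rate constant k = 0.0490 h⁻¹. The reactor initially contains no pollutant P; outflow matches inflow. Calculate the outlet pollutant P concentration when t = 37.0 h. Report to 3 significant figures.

0.668 mg/L

Species balance: V dC/dt = Q C_in − Q C − k V C.
dC/dt = (Q/V) C_in − (Q/V + k) C; effective rate a = Q/V + k = 0.025570 + 0.0490 = 0.074570 h⁻¹.
C_ss = Q C_in/(Q + kV) = 0.71322 mg/L; C(t) = C_ss + (C₀ − C_ss) e^(−a t).
C(37.0) = 0.71322 + (-0.71322)·e^(−0.074570·37.0) = 0.71322 + (-0.71322)·0.063350 = 0.66804 mg/L.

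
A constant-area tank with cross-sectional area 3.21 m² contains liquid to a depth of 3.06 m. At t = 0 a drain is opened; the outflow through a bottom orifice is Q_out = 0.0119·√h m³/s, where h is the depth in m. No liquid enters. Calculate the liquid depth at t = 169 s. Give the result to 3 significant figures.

With no inflow, A dh/dt = −0.0119 √h.
∫ h^(−1/2) dh = −(0.0119/A) ∫ dt, giving 2√h = 2√h₀ − (0.0119/A) t.
√h = √3.06 − 0.0119·169/(2·3.21) = 1.7493 − 0.31326 = 1.4360.
h = 1.4360² = 2.0622 m.

2.06 m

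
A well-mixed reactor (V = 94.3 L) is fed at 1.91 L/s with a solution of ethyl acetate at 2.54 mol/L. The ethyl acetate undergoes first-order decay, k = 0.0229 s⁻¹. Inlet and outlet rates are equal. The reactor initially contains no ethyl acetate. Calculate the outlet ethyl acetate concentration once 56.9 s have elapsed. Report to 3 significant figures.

1.09 mol/L

Species balance: V dC/dt = Q C_in − Q C − k V C.
This is linear with rate a = Q/V + k = 0.043155 s⁻¹.
C_ss = Q C_in/(Q + kV) = 1.1921 mol/L; C(t) = C_ss + (C₀ − C_ss) e^(−a t).
C(56.9) = 1.1921 + (-1.1921)·e^(−0.043155·56.9) = 1.1921 + (-1.1921)·0.085821 = 1.0898 mol/L.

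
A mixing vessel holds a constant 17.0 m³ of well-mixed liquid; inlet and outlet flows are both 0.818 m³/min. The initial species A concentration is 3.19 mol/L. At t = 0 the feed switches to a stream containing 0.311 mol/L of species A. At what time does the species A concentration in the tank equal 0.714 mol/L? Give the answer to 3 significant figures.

Unsteady species balance (constant V, well mixed): V dC/dt = Q(C_in − C), so τ = V/Q = 20.782 min.
C(t) = C_in + (C₀ − C_in) e^(−t/τ). Set C = 0.714 and solve for t:
e^(−t/τ) = (C − C_in)/(C₀ − C_in) = (0.714 − 0.311)/(3.19 − 0.311) = 0.13998
t = −τ ln(…) = 20.782 × 1.9663 = 40.864 min.

40.9 min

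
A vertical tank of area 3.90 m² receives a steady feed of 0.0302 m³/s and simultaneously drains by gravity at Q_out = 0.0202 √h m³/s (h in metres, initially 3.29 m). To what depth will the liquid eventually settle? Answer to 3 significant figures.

Level balance: A dh/dt = 0.0302 − 0.0202 √h. Setting dh/dt = 0:
Q_in = 0.0202 √h_ss ⇒ √h_ss = 0.0302/0.0202 = 1.4950.
h_ss = 1.4950² = 2.2352 m. (Since h₀ = 3.29 m > h_ss, the level will fall toward this value.)

2.24 m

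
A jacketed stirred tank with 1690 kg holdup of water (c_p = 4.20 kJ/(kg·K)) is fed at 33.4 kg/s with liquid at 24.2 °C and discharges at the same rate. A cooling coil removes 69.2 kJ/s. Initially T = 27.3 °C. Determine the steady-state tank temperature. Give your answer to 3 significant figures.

M c_p dT/dt = ṁ c_p (T_in − T) − Q̇.
At steady state dT/dt = 0 ⇒ T_ss = T_in − Q̇/(ṁ c_p) = 24.2 − 69.2/(33.4·4.20) = 23.707 °C.

23.7 °C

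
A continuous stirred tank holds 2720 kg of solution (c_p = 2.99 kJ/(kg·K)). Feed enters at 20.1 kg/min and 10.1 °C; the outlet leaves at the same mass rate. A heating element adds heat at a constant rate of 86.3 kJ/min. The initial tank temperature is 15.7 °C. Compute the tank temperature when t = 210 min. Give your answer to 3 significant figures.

M c_p dT/dt = ṁ c_p (T_in − T) + Q̇.
Rearrange: dT/dt = (T_ss − T)/τ with τ = M/ṁ = 135.32 min and T_ss = T_in + Q̇/(ṁ c_p) = 11.536 °C.
T approaches T_ss exponentially: T(t) = T_ss + (T₀ − T_ss) e^(−t/τ).
T(210) = 11.536 + (4.1640)·e^(−210/135.32) = 11.536 + (4.1640)·0.21186 = 12.418 °C.

12.4 °C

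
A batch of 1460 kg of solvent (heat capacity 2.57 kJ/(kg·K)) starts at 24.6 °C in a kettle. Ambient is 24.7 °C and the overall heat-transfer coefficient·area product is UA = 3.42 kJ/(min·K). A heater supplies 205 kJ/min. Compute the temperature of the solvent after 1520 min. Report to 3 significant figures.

M c_p dT/dt = −UA(T − T_amb) + Q̇.
dT/dt = (T_ss − T)/τ with T_ss = T_amb + Q̇/UA = 24.7 + 205/3.42 = 84.642 °C, τ = M c_p/UA = 1460·2.57/3.42 = 1097.1 min.
Integrating: T(t) = T_ss + (T₀ − T_ss) e^(−t/τ).
T(1520) = 84.642 + (-60.042)·0.25022 = 69.618 °C.

69.6 °C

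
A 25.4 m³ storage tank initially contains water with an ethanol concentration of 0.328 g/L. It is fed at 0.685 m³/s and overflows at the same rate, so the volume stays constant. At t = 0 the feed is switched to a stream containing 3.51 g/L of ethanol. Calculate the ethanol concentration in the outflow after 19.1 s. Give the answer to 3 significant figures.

1.61 g/L

Species balance on the tank: V dC/dt = Q(C_in − C).
Time constant τ = V/Q = 25.4/0.685 = 37.080 s.
Integrating: C(t) = C_in + (C₀ − C_in) e^(−t/τ).
C(19.1) = 3.51 + (0.328 − 3.51)·e^(−19.1/37.080) = 3.51 + (-3.1820)·0.59744 = 1.6089 g/L.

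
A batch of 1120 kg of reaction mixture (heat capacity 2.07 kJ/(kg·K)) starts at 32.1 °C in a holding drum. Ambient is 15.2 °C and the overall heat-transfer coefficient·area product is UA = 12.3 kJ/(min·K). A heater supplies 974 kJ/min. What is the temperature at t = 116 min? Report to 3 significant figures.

60.7 °C

Unsteady energy balance on the tank contents: M c_p dT/dt = −UA(T − T_amb) + Q̇.
dT/dt = (T_ss − T)/τ with T_ss = T_amb + Q̇/UA = 15.2 + 974/12.3 = 94.387 °C, τ = M c_p/UA = 1120·2.07/12.3 = 188.49 min.
Solution: T(t) = T_ss + (T₀ − T_ss) e^(−t/τ).
T(116) = 94.387 + (-62.287)·0.54041 = 60.726 °C.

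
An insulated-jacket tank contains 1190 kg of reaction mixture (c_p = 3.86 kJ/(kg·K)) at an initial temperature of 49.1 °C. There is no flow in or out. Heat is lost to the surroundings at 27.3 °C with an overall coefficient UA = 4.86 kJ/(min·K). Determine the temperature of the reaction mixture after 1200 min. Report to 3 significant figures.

M c_p dT/dt = −UA(T − T_amb).
dT/dt = (T_ss − T)/τ with T_ss = T_amb = 27.300 °C, τ = M c_p/UA = 1190·3.86/4.86 = 945.14 min.
T approaches T_ss exponentially: T(t) = T_ss + (T₀ − T_ss) e^(−t/τ).
T(1200) = 27.300 + (21.800)·0.28093 = 33.424 °C.

33.4 °C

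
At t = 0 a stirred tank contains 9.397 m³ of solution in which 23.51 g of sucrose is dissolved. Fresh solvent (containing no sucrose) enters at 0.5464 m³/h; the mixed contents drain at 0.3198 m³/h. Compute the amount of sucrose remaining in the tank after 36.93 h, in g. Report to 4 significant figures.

9.570 g

Total volume: dV/dt = Q_in − Q_out = 0.226600 m³/h, so V(t) = 9.397 + 0.226600 t and V(36.93) = 17.7653 m³.
No sucrose enters, so dm/dt = −Q_out · (m/V).
dm/m = −Q_out dt/(V₀ + 0.226600 t); integrating gives ln(m/m₀) = −(Q_out/(Q_in−Q_out)) ln(V/V₀).
m = m₀ (V₀/V)^(Q_out/(Q_in−Q_out)) = 23.51 × (9.397/17.7653)^(1.41130) = 9.56996 g.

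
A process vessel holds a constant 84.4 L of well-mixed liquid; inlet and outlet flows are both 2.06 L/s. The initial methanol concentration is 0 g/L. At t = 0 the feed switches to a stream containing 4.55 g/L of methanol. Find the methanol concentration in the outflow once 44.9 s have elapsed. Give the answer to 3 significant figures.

3.03 g/L

Accumulation = in − out for the solute gives V dC/dt = Q(C_in − C).
So dC/dt = (C_in − C)/τ with τ = V/Q = 84.4/2.06 = 40.971 s.
C approaches C_in exponentially: C(t) = C_in + (C₀ − C_in) e^(−t/τ).
C(44.9) = 4.55 + (0 − 4.55)·e^(−44.9/40.971) = 4.55 + (-4.5500)·0.33424 = 3.0292 g/L.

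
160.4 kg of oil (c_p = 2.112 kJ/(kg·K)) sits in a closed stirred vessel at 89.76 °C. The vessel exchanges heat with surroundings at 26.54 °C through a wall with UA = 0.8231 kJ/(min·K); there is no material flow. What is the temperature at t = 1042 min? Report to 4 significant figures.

Lumped-capacitance energy balance: M c_p dT/dt = UA(T_amb − T).
dT/dt = (T_ss − T)/τ with T_ss = T_amb = 26.5400 °C, τ = M c_p/UA = 160.4·2.112/0.8231 = 411.572 min.
Integrating: T(t) = T_ss + (T₀ − T_ss) e^(−t/τ).
T(1042) = 26.5400 + (63.2200)·0.0795192 = 31.5672 °C.

31.57 °C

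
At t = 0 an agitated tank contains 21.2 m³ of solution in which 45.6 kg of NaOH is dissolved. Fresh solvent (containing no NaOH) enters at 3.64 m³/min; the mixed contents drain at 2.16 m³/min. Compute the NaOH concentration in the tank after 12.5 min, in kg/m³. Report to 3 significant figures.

Total volume: dV/dt = Q_in − Q_out = 1.4800 m³/min, so V(t) = 21.2 + 1.4800 t and V(12.5) = 39.700 m³.
Solute balance: dm/dt = 0 − Q_out C = −Q_out m/V(t).
Separate: dm/m = −Q_out dt/V(t) ⇒ ln(m/m₀) = −(Q_out/(Q_in−Q_out)) ln(V/V₀).
m = m₀ (V₀/V)^(Q_out/(Q_in−Q_out)) = 45.6 × (21.2/39.700)^(1.4595) = 18.253 kg.
C = m/V = 18.253/39.700 = 0.45977 kg/m³.

0.460 kg/m³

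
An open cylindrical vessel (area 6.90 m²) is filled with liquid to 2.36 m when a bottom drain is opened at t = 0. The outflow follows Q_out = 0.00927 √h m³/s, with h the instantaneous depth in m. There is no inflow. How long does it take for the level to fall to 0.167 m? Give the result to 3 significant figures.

A dh/dt = −Q_out = −0.00927 √h.
Separate and integrate: 2(√h − √h₀) = −(0.00927/A) t.
t = 2A(√h₀ − √h)/0.00927 = 2·6.90·(√2.36 − √0.167)/0.00927
  = 13.800 × (1.5362 − 0.40866) / 0.00927 = 1678.6 s.

1680 s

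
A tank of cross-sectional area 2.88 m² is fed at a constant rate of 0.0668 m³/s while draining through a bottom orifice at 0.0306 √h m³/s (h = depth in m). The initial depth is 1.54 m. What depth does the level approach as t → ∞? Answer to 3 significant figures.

Level balance: A dh/dt = 0.0668 − 0.0306 √h. Setting dh/dt = 0:
Q_in = 0.0306 √h_ss ⇒ √h_ss = 0.0668/0.0306 = 2.1830.
h_ss = 2.1830² = 4.7655 m. (Since h₀ = 1.54 m < h_ss, the level will rise toward this value.)

4.77 m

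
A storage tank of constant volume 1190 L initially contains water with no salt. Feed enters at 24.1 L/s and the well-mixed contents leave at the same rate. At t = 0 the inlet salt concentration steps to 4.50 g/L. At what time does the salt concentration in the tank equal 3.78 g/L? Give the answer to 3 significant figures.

90.5 s

Species balance on the tank: V dC/dt = Q(C_in − C), so τ = V/Q = 49.378 s.
C(t) = C_in + (C₀ − C_in) e^(−t/τ). Set C = 3.78 and solve for t:
e^(−t/τ) = (C − C_in)/(C₀ − C_in) = (3.78 − 4.50)/(0 − 4.50) = 0.16000
t = −τ ln(…) = 49.378 × 1.8326 = 90.488 s.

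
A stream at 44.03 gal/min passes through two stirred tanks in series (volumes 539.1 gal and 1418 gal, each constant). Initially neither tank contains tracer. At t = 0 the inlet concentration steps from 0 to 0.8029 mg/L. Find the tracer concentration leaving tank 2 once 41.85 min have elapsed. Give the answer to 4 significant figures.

Each tank obeys Vᵢ dCᵢ/dt = Q(Cᵢ₋₁ − Cᵢ), so τᵢ = Vᵢ/Q.
τ₁ = 539.1/44.03 = 12.2439 min; τ₂ = 1418/44.03 = 32.2053 min.
Solving the cascade with C₁(0)=C₂(0)=0 gives C₂(t) = C_in[1 − (τ₁ e^(−t/τ₁) − τ₂ e^(−t/τ₂))/(τ₁ − τ₂)].
At t = 41.85: e^(−t/τ₁) = 0.0327772, e^(−t/τ₂) = 0.272675.
C₂ = 0.8029·[1 − (12.2439·0.0327772 − 32.2053·0.272675)/(-19.9614)] = 0.8029·0.580177 = 0.465824 mg/L.

0.4658 mg/L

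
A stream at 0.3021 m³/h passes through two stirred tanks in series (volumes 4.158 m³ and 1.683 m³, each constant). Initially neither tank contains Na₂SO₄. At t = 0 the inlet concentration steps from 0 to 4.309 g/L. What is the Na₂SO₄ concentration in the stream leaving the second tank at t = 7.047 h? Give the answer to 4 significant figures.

Species balance on tank i: dCᵢ/dt = (Cᵢ₋₁ − Cᵢ)/τᵢ with τᵢ = Vᵢ/Q.
τ₁ = 4.158/0.3021 = 13.7637 h; τ₂ = 1.683/0.3021 = 5.57100 h.
Solving the cascade with C₁(0)=C₂(0)=0 gives C₂(t) = C_in[1 − (τ₁ e^(−t/τ₁) − τ₂ e^(−t/τ₂))/(τ₁ − τ₂)].
At t = 7.047: e^(−t/τ₁) = 0.599295, e^(−t/τ₂) = 0.282255.
C₂ = 4.309·[1 − (13.7637·0.599295 − 5.57100·0.282255)/(8.19265)] = 4.309·0.185117 = 0.797671 g/L.

0.7977 g/L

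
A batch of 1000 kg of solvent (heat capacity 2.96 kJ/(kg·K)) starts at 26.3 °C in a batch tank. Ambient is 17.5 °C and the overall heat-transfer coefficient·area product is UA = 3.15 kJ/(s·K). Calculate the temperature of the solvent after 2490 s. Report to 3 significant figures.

M c_p dT/dt = −UA(T − T_amb).
dT/dt = (T_ss − T)/τ with T_ss = T_amb = 17.500 °C, τ = M c_p/UA = 1000·2.96/3.15 = 939.68 s.
Solution: T(t) = T_ss + (T₀ − T_ss) e^(−t/τ).
T(2490) = 17.500 + (8.8000)·0.070663 = 18.122 °C.

18.1 °C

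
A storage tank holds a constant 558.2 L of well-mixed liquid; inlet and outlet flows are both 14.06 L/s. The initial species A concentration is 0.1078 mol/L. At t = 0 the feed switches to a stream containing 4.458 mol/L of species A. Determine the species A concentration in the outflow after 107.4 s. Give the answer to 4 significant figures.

4.167 mol/L

Species balance on the tank: V dC/dt = Q(C_in − C).
Time constant τ = V/Q = 558.2/14.06 = 39.7013 s.
Integrating: C(t) = C_in + (C₀ − C_in) e^(−t/τ).
C(107.4) = 4.458 + (0.1078 − 4.458)·e^(−107.4/39.7013) = 4.458 + (-4.35020)·0.0668568 = 4.16716 mol/L.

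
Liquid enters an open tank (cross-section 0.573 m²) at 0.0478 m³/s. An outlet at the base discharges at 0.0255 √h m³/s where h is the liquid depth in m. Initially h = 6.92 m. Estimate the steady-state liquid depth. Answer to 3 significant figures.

Mass balance (ρ constant): A dh/dt = Q_in − 0.0255 √h. At steady state dh/dt = 0:
Q_in = 0.0255 √h_ss ⇒ √h_ss = 0.0478/0.0255 = 1.8745.
h_ss = 1.8745² = 3.5138 m. (Since h₀ = 6.92 m > h_ss, the level will fall toward this value.)

3.51 m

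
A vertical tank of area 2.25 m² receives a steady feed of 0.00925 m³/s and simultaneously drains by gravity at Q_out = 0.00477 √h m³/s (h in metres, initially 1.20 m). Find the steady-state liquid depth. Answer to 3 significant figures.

Level balance: A dh/dt = 0.00925 − 0.00477 √h. Setting dh/dt = 0:
Q_in = 0.00477 √h_ss ⇒ √h_ss = 0.00925/0.00477 = 1.9392.
h_ss = 1.9392² = 3.7605 m. (Since h₀ = 1.20 m < h_ss, the level will rise toward this value.)

3.76 m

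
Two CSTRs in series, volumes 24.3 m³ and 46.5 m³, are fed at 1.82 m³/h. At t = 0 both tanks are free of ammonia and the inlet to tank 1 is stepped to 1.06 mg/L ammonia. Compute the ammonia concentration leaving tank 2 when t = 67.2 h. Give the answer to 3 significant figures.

Time constants: τᵢ = Vᵢ/Q for each well-mixed tank.
τ₁ = 24.3/1.82 = 13.352 h; τ₂ = 46.5/1.82 = 25.549 h.
Solving the cascade with C₁(0)=C₂(0)=0 gives C₂(t) = C_in[1 − (τ₁ e^(−t/τ₁) − τ₂ e^(−t/τ₂))/(τ₁ − τ₂)].
At t = 67.2: e^(−t/τ₁) = 0.0065187, e^(−t/τ₂) = 0.072065.
C₂ = 1.06·[1 − (13.352·0.0065187 − 25.549·0.072065)/(-12.198)] = 1.06·0.85619 = 0.90756 mg/L.

0.908 mg/L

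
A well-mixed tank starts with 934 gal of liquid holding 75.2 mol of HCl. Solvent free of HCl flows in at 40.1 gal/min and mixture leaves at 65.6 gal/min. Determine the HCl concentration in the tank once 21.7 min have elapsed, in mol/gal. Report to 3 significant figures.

0.0196 mol/gal

Let m(t) be the amount of HCl. Volume: V(t) = V₀ + (Q_in − Q_out) t = 934 − 25.500 t; V(21.7) = 380.65 gal.
Species balance (pure solvent in): dm/dt = −Q_out · m/V(t).
dm/m = −Q_out dt/(V₀ − 25.500 t); integrating gives ln(m/m₀) = −(Q_out/(Q_in−Q_out)) ln(V/V₀).
m = m₀ (V₀/V)^(Q_out/(Q_in−Q_out)) = 75.2 × (934/380.65)^(-2.5725) = 7.4711 mol.
C = m/V = 7.4711/380.65 = 0.019627 mol/gal.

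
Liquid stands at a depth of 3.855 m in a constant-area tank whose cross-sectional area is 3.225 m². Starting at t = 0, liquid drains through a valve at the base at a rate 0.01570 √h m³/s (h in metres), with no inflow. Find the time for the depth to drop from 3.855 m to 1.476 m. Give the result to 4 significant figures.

307.5 s

A dh/dt = −Q_out = −0.01570 √h.
This is separable: 2 d(√h)/dt = −0.01570/A, so √h = √h₀ − (0.01570/(2A)) t.
t = 2A(√h₀ − √h)/0.01570 = 2·3.225·(√3.855 − √1.476)/0.01570
  = 6.45000 × (1.96342 − 1.21491) / 0.01570 = 307.508 s.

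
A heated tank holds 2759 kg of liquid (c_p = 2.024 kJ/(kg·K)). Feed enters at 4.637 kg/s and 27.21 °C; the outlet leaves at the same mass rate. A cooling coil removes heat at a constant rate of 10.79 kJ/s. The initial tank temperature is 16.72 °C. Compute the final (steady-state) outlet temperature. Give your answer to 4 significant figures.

26.06 °C

M c_p dT/dt = ṁ c_p (T_in − T) − Q̇.
At steady state dT/dt = 0 ⇒ T_ss = T_in − Q̇/(ṁ c_p) = 27.21 − 10.79/(4.637·2.024) = 26.0603 °C.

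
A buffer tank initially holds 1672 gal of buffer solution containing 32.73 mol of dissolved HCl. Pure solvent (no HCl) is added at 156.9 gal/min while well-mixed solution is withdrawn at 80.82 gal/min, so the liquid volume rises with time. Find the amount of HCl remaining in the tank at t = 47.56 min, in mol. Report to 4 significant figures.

Total volume: dV/dt = Q_in − Q_out = 76.0800 gal/min, so V(t) = 1672 + 76.0800 t and V(47.56) = 5290.36 gal.
Solute balance: dm/dt = 0 − Q_out C = −Q_out m/V(t).
dm/m = −Q_out dt/(V₀ + 76.0800 t); integrating gives ln(m/m₀) = −(Q_out/(Q_in−Q_out)) ln(V/V₀).
m = m₀ (V₀/V)^(Q_out/(Q_in−Q_out)) = 32.73 × (1672/5290.36)^(1.06230) = 9.62786 mol.

9.628 mol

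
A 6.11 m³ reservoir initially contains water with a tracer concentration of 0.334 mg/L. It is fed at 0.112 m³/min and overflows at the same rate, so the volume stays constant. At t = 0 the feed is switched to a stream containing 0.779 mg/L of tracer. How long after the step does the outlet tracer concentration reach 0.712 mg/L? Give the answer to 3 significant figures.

Unsteady species balance (constant V, well mixed): V dC/dt = Q(C_in − C), so τ = V/Q = 54.554 min.
C(t) = C_in + (C₀ − C_in) e^(−t/τ). Set C = 0.712 and solve for t:
e^(−t/τ) = (C − C_in)/(C₀ − C_in) = (0.712 − 0.779)/(0.334 − 0.779) = 0.15056
t = −τ ln(…) = 54.554 × 1.8934 = 103.29 min.

103 min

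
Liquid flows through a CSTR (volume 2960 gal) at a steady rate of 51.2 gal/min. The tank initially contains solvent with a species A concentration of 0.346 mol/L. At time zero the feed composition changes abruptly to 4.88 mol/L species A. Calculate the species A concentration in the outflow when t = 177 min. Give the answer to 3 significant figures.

4.67 mol/L

Accumulation = in − out for the solute gives V dC/dt = Q(C_in − C).
Time constant τ = V/Q = 2960/51.2 = 57.812 min.
This is linear first-order; C(t) = C_in + (C₀ − C_in) e^(−t/τ).
C(177) = 4.88 + (0.346 − 4.88)·e^(−177/57.812) = 4.88 + (-4.5340)·0.046812 = 4.6678 mol/L.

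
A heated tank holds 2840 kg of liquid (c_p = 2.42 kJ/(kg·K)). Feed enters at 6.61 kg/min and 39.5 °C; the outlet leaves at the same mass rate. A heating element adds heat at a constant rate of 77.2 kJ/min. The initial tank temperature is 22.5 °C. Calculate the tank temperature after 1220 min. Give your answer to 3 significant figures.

43.1 °C

M c_p dT/dt = ṁ c_p (T_in − T) + Q̇.
Rearrange: dT/dt = (T_ss − T)/τ with τ = M/ṁ = 429.65 min and T_ss = T_in + Q̇/(ṁ c_p) = 44.326 °C.
T approaches T_ss exponentially: T(t) = T_ss + (T₀ − T_ss) e^(−t/τ).
T(1220) = 44.326 + (-21.826)·e^(−1220/429.65) = 44.326 + (-21.826)·0.058454 = 43.050 °C.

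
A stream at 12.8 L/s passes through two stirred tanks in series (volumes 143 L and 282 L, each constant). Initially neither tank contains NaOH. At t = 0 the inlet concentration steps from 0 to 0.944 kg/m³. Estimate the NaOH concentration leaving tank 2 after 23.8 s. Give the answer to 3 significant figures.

0.409 kg/m³

Each tank obeys Vᵢ dCᵢ/dt = Q(Cᵢ₋₁ − Cᵢ), so τᵢ = Vᵢ/Q.
τ₁ = 143/12.8 = 11.172 s; τ₂ = 282/12.8 = 22.031 s.
Tank 1: C₁ = C_in(1 − e^(−t/τ₁)). Tank 2 (τ₁ ≠ τ₂): C₂ = C_in[1 − (τ₁ e^(−t/τ₁) − τ₂ e^(−t/τ₂))/(τ₁ − τ₂)].
At t = 23.8: e^(−t/τ₁) = 0.11880, e^(−t/τ₂) = 0.33950.
C₂ = 0.944·[1 − (11.172·0.11880 − 22.031·0.33950)/(-10.859)] = 0.944·0.43345 = 0.40917 kg/m³.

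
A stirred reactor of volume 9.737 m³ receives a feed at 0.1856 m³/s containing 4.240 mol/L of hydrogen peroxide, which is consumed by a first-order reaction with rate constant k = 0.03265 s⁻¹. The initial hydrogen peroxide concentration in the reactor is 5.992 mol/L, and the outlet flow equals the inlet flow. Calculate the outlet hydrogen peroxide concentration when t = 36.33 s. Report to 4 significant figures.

V dC/dt = Q(C_in − C) − k V C.
This is linear with rate a = Q/V + k = 0.0517113 s⁻¹.
C_ss = Q C_in/(Q + kV) = 1.56291 mol/L; C(t) = C_ss + (C₀ − C_ss) e^(−a t).
C(36.33) = 1.56291 + (4.42909)·e^(−0.0517113·36.33) = 1.56291 + (4.42909)·0.152793 = 2.23964 mol/L.

2.240 mol/L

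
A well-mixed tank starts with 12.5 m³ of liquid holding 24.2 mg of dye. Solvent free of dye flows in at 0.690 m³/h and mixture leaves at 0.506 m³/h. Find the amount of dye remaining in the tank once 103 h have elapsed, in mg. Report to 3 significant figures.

Total volume: dV/dt = Q_in − Q_out = 0.18400 m³/h, so V(t) = 12.5 + 0.18400 t and V(103) = 31.452 m³.
Species balance (pure solvent in): dm/dt = −Q_out · m/V(t).
dm/m = −Q_out dt/(V₀ + 0.18400 t); integrating gives ln(m/m₀) = −(Q_out/(Q_in−Q_out)) ln(V/V₀).
m = m₀ (V₀/V)^(Q_out/(Q_in−Q_out)) = 24.2 × (12.5/31.452)^(2.7500) = 1.9133 mg.

1.91 mg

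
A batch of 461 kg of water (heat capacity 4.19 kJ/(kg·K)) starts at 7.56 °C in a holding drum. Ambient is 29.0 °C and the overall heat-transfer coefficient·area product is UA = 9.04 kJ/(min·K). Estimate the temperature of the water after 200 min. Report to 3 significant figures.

M c_p dT/dt = −UA(T − T_amb).
dT/dt = (T_ss − T)/τ with T_ss = T_amb = 29.000 °C, τ = M c_p/UA = 461·4.19/9.04 = 213.67 min.
Integrating: T(t) = T_ss + (T₀ − T_ss) e^(−t/τ).
T(200) = 29.000 + (-21.440)·0.39219 = 20.592 °C.

20.6 °C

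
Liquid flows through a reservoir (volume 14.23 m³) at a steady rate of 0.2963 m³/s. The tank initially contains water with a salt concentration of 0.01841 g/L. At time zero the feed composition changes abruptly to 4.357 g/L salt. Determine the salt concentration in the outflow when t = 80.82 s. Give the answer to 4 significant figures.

Species balance on the tank: V dC/dt = Q(C_in − C).
So dC/dt = (C_in − C)/τ with τ = V/Q = 14.23/0.2963 = 48.0256 s.
Solution: C(t) = C_in + (C₀ − C_in) e^(−t/τ).
C(80.82) = 4.357 + (0.01841 − 4.357)·e^(−80.82/48.0256) = 4.357 + (-4.33859)·0.185843 = 3.55070 g/L.

3.551 g/L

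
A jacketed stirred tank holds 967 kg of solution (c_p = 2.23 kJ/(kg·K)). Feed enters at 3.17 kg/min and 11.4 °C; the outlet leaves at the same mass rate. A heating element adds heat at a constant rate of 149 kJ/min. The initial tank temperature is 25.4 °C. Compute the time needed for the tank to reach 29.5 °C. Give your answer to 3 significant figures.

M c_p dT/dt = ṁ c_p (T_in − T) + Q̇.
τ = M/ṁ = 305.05 min; T_ss = T_in + Q̇/(ṁ c_p) = 32.478 °C.
T(t) = T_ss + (T₀ − T_ss) e^(−t/τ). Set T = 29.5:
e^(−t/τ) = (29.5 − 32.478)/(25.4 − 32.478) = 0.42071
t = −305.05 · ln(0.42071) = 264.11 min.

264 min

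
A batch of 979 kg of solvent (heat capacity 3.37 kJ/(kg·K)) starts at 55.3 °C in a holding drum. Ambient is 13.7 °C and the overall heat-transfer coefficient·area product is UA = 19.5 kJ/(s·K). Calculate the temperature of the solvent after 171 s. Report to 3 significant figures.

Lumped-capacitance energy balance: M c_p dT/dt = UA(T_amb − T).
dT/dt = (T_ss − T)/τ with T_ss = T_amb = 13.700 °C, τ = M c_p/UA = 979·3.37/19.5 = 169.19 s.
Solution: T(t) = T_ss + (T₀ − T_ss) e^(−t/τ).
T(171) = 13.700 + (41.600)·0.36397 = 28.841 °C.

28.8 °C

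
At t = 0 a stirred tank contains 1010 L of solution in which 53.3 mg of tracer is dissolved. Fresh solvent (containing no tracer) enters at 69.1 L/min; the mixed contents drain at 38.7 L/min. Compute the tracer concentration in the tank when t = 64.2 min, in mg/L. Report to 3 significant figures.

0.00458 mg/L

Total volume: dV/dt = Q_in − Q_out = 30.400 L/min, so V(t) = 1010 + 30.400 t and V(64.2) = 2961.7 L.
Species balance (pure solvent in): dm/dt = −Q_out · m/V(t).
dm/m = −Q_out dt/(V₀ + 30.400 t); integrating gives ln(m/m₀) = −(Q_out/(Q_in−Q_out)) ln(V/V₀).
m = m₀ (V₀/V)^(Q_out/(Q_in−Q_out)) = 53.3 × (1010/2961.7)^(1.2730) = 13.550 mg.
C = m/V = 13.550/2961.7 = 0.0045752 mg/L.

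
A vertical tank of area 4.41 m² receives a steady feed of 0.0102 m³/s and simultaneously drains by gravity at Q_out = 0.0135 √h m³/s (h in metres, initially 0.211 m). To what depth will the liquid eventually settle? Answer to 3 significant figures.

0.571 m

Accumulation of liquid (constant cross-section A): A dh/dt = Q_in − 0.0135 √h. At steady state dh/dt = 0:
Q_in = 0.0135 √h_ss ⇒ √h_ss = 0.0102/0.0135 = 0.75556.
h_ss = 0.75556² = 0.57086 m. (Since h₀ = 0.211 m < h_ss, the level will rise toward this value.)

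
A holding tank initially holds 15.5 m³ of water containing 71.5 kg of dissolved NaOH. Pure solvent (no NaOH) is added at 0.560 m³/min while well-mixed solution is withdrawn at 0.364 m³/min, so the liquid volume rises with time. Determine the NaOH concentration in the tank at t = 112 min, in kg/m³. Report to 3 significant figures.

0.371 kg/m³

Total volume: dV/dt = Q_in − Q_out = 0.19600 m³/min, so V(t) = 15.5 + 0.19600 t and V(112) = 37.452 m³.
Solute balance: dm/dt = 0 − Q_out C = −Q_out m/V(t).
dm/m = −Q_out dt/(V₀ + 0.19600 t); integrating gives ln(m/m₀) = −(Q_out/(Q_in−Q_out)) ln(V/V₀).
m = m₀ (V₀/V)^(Q_out/(Q_in−Q_out)) = 71.5 × (15.5/37.452)^(1.8571) = 13.892 kg.
C = m/V = 13.892/37.452 = 0.37092 kg/m³.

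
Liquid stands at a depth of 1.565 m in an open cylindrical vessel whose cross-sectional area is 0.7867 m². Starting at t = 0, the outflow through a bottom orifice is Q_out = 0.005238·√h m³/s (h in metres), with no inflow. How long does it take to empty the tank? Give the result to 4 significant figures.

375.8 s

A dh/dt = −Q_out = −0.005238 √h.
Separate and integrate: 2(√h − √h₀) = −(0.005238/A) t.
Set h = 0: 2√h₀ = (0.005238/A) t_empty ⇒ t_empty = 2A√h₀/0.005238.
t_empty = 2·0.7867·√1.565/0.005238 = 1.57340·1.25100/0.005238 = 375.778 s.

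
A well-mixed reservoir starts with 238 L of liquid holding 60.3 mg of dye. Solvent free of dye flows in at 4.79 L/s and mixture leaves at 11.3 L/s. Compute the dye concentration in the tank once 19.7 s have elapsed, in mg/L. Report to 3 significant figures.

Let m(t) be the amount of dye. Volume: V(t) = V₀ + (Q_in − Q_out) t = 238 − 6.5100 t; V(19.7) = 109.75 L.
No dye enters, so dm/dt = −Q_out · (m/V).
Separate: dm/m = −Q_out dt/V(t) ⇒ ln(m/m₀) = −(Q_out/(Q_in−Q_out)) ln(V/V₀).
m = m₀ (V₀/V)^(Q_out/(Q_in−Q_out)) = 60.3 × (238/109.75)^(-1.7358) = 15.733 mg.
C = m/V = 15.733/109.75 = 0.14335 mg/L.

0.143 mg/L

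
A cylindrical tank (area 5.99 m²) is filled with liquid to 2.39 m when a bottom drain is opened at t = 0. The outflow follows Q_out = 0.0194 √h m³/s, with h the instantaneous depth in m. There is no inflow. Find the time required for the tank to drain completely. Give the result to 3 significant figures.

955 s

A dh/dt = −Q_out = −0.0194 √h.
Separate and integrate: 2(√h − √h₀) = −(0.0194/A) t.
Set h = 0: 2√h₀ = (0.0194/A) t_empty ⇒ t_empty = 2A√h₀/0.0194.
t_empty = 2·5.99·√2.39/0.0194 = 11.980·1.5460/0.0194 = 954.67 s.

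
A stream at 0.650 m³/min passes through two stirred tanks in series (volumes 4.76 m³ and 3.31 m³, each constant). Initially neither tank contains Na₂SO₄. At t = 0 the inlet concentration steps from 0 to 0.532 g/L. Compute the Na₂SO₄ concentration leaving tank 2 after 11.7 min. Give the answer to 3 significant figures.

Time constants: τᵢ = Vᵢ/Q for each well-mixed tank.
τ₁ = 4.76/0.650 = 7.3231 min; τ₂ = 3.31/0.650 = 5.0923 min.
Tank 1: C₁ = C_in(1 − e^(−t/τ₁)). Tank 2 (τ₁ ≠ τ₂): C₂ = C_in[1 − (τ₁ e^(−t/τ₁) − τ₂ e^(−t/τ₂))/(τ₁ − τ₂)].
At t = 11.7: e^(−t/τ₁) = 0.20236, e^(−t/τ₂) = 0.10050.
C₂ = 0.532·[1 − (7.3231·0.20236 − 5.0923·0.10050)/(2.2308)] = 0.532·0.56511 = 0.30064 g/L.

0.301 g/L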